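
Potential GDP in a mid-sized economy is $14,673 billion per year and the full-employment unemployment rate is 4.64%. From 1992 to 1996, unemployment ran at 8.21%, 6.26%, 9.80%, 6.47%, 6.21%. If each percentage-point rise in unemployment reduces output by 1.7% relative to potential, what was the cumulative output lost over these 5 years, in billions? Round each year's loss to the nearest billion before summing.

Year 1992: gap = -1.7 × (8.21 - 4.64) = -6.069%, loss ≈ 14673 × 6.069/100 ≈ 891.
Year 1993: gap = -1.7 × (6.26 - 4.64) = -2.754%, loss ≈ 14673 × 2.754/100 ≈ 404.
Year 1994: gap = -1.7 × (9.8 - 4.64) = -8.772%, loss ≈ 14673 × 8.772/100 ≈ 1287.
Year 1995: gap = -1.7 × (6.47 - 4.64) = -3.111%, loss ≈ 14673 × 3.111/100 ≈ 456.
Year 1996: gap = -1.7 × (6.21 - 4.64) = -2.669%, loss ≈ 14673 × 2.669/100 ≈ 392.
Total lost output = 891 + 404 + 1287 + 456 + 392 = 3430 billion.

$3,430 billion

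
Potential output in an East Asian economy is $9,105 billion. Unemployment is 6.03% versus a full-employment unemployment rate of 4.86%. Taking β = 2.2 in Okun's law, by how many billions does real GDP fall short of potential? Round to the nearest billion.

$234 billion

Output gap = -2.2 × (6.03 - 4.86) = -2.2 × 1.17 = -2.574%.
Actual GDP ≈ 9105 × 0.97426 ≈ 8871 billion, so the shortfall is 9105 - 8871 = 234 billion.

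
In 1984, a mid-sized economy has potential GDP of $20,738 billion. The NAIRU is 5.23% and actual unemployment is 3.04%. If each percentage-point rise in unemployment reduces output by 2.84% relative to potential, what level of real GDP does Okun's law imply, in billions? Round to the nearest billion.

Unemployment gap = 3.04 - 5.23 = -2.19 points, so the output gap is -2.84 × (-2.19) = 6.2196%.
Actual GDP = 20738 × (1 + 6.2196/100) = 20738 × 1.062196 ≈ 22028 billion.

$22,028 billion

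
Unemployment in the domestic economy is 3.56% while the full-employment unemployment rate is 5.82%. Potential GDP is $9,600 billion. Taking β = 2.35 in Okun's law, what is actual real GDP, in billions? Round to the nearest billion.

Unemployment gap = 3.56 - 5.82 = -2.26 points, so the output gap is -2.35 × (-2.26) = 5.311%.
Actual GDP = 9600 × (1 + 5.311/100) = 9600 × 1.05311 ≈ 10110 billion.

$10,110 billion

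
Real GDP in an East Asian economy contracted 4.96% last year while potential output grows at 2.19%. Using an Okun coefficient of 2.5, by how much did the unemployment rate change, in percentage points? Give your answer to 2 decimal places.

Growth-rate Okun's law: g_Y = g_Y* - β × Δu, so Δu = (g_Y* - g_Y)/β.
Δu = (2.19 + 4.96)/2.5 = 7.15/2.5 = 2.86 percentage points.

2.86 percentage points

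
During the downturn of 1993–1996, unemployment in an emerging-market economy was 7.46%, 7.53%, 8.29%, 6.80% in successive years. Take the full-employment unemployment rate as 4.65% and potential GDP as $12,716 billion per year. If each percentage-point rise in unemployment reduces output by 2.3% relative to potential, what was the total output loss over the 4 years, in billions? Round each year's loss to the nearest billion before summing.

Year 1993: gap = -2.3 × (7.46 - 4.65) = -6.463%, loss ≈ 12716 × 6.463/100 ≈ 822.
Year 1994: gap = -2.3 × (7.53 - 4.65) = -6.624%, loss ≈ 12716 × 6.624/100 ≈ 842.
Year 1995: gap = -2.3 × (8.29 - 4.65) = -8.372%, loss ≈ 12716 × 8.372/100 ≈ 1065.
Year 1996: gap = -2.3 × (6.8 - 4.65) = -4.945%, loss ≈ 12716 × 4.945/100 ≈ 629.
Total lost output = 822 + 842 + 1065 + 629 = 3358 billion.

$3,358 billion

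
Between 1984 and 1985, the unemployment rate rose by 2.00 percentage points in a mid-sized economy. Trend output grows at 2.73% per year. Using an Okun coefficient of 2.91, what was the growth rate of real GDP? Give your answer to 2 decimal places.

Growth-rate Okun's law: g_Y = g_Y* - β × Δu.
g_Y = 2.73 - 2.91 × (2.00) = 2.73 - 5.82 = -3.09%, i.e. -3.09% to 2 d.p.

-3.09%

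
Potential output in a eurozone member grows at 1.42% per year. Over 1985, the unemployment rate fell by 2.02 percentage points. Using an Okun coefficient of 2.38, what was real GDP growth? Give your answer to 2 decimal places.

6.23%

Growth-rate Okun's law: g_Y = g_Y* - β × Δu.
g_Y = 1.42 - 2.38 × (-2.02) = 1.42 + 4.8076 = 6.2276%, i.e. 6.23% to 2 d.p.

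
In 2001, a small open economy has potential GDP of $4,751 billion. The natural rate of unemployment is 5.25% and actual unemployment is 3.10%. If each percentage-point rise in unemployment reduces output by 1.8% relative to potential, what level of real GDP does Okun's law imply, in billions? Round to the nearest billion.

Unemployment gap = 3.1 - 5.25 = -2.15 points, so the output gap is -1.8 × (-2.15) = 3.87%.
Actual GDP = 4751 × (1 + 3.87/100) = 4751 × 1.0387 ≈ 4935 billion.

$4,935 billion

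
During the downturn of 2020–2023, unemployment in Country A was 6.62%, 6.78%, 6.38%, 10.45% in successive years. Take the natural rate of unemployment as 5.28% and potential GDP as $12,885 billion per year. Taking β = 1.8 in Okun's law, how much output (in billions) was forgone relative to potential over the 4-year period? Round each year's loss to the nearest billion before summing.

Year 2020: gap = -1.8 × (6.62 - 5.28) = -2.412%, loss ≈ 12885 × 2.412/100 ≈ 311.
Year 2021: gap = -1.8 × (6.78 - 5.28) = -2.7%, loss ≈ 12885 × 2.7/100 ≈ 348.
Year 2022: gap = -1.8 × (6.38 - 5.28) = -1.98%, loss ≈ 12885 × 1.98/100 ≈ 255.
Year 2023: gap = -1.8 × (10.45 - 5.28) = -9.306%, loss ≈ 12885 × 9.306/100 ≈ 1199.
Total lost output = 311 + 348 + 255 + 1199 = 2113 billion.

$2,113 billion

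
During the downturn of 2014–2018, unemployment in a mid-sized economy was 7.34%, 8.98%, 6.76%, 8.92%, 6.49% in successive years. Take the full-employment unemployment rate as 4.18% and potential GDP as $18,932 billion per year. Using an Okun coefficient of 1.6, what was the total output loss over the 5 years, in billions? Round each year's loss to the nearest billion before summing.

Year 2014: gap = -1.6 × (7.34 - 4.18) = -5.056%, loss ≈ 18932 × 5.056/100 ≈ 957.
Year 2015: gap = -1.6 × (8.98 - 4.18) = -7.68%, loss ≈ 18932 × 7.68/100 ≈ 1454.
Year 2016: gap = -1.6 × (6.76 - 4.18) = -4.128%, loss ≈ 18932 × 4.128/100 ≈ 782.
Year 2017: gap = -1.6 × (8.92 - 4.18) = -7.584%, loss ≈ 18932 × 7.584/100 ≈ 1436.
Year 2018: gap = -1.6 × (6.49 - 4.18) = -3.696%, loss ≈ 18932 × 3.696/100 ≈ 700.
Total lost output = 957 + 1454 + 782 + 1436 + 700 = 5329 billion.

$5,329 billion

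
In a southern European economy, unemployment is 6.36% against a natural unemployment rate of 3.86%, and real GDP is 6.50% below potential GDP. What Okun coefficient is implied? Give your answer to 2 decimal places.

Okun's law: output gap = -β × (u - u*).
-6.50 = -β × (6.36 - 3.86) = -β × 2.5, so β = 6.5/2.5 = 2.60.

β ≈ 2.60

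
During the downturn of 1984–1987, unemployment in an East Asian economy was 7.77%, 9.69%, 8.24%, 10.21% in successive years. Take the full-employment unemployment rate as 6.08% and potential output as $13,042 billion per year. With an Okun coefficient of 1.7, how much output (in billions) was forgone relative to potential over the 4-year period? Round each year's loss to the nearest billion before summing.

Year 1984: gap = -1.7 × (7.77 - 6.08) = -2.873%, loss ≈ 13042 × 2.873/100 ≈ 375.
Year 1985: gap = -1.7 × (9.69 - 6.08) = -6.137%, loss ≈ 13042 × 6.137/100 ≈ 800.
Year 1986: gap = -1.7 × (8.24 - 6.08) = -3.672%, loss ≈ 13042 × 3.672/100 ≈ 479.
Year 1987: gap = -1.7 × (10.21 - 6.08) = -7.021%, loss ≈ 13042 × 7.021/100 ≈ 916.
Total lost output = 375 + 800 + 479 + 916 = 2570 billion.

$2,570 billion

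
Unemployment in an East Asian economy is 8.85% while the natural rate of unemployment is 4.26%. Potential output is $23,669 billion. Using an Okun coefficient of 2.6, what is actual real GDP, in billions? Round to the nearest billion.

Unemployment gap = 8.85 - 4.26 = 4.59 points, so the output gap is -2.6 × 4.59 = -11.934%.
Actual GDP = 23669 × (1 - 11.934/100) = 23669 × 0.88066 ≈ 20844 billion.

$20,844 billion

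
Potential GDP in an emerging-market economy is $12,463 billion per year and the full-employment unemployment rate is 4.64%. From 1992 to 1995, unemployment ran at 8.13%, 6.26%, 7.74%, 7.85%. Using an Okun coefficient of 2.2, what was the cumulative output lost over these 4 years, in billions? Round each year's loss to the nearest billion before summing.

$3,131 billion

Year 1992: gap = -2.2 × (8.13 - 4.64) = -7.678%, loss ≈ 12463 × 7.678/100 ≈ 957.
Year 1993: gap = -2.2 × (6.26 - 4.64) = -3.564%, loss ≈ 12463 × 3.564/100 ≈ 444.
Year 1994: gap = -2.2 × (7.74 - 4.64) = -6.82%, loss ≈ 12463 × 6.82/100 ≈ 850.
Year 1995: gap = -2.2 × (7.85 - 4.64) = -7.062%, loss ≈ 12463 × 7.062/100 ≈ 880.
Total lost output = 957 + 444 + 850 + 880 = 3131 billion.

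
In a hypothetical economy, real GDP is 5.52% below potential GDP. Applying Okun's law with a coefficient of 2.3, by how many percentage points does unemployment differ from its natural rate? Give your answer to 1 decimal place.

2.4 percentage points

Okun's law: output gap = -β × (u - u*), so u - u* = -(output gap)/β.
u - u* = -(-5.52)/2.3 = 2.4 percentage points.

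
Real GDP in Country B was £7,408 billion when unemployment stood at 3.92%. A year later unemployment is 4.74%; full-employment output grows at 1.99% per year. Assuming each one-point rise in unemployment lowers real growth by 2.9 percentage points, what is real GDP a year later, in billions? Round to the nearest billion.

Δu = 4.74 - 3.92 = 0.82 points.
Okun's law (growth form): g_Y = g_Y* - β × Δu = 1.99 - 2.9 × (0.82) = 1.99 - 2.378 = -0.388%.
Real GDP in the next year = 7408 × (1 - 0.388/100) = 7408 × 0.99612 ≈ 7379 billion.

£7,379 billion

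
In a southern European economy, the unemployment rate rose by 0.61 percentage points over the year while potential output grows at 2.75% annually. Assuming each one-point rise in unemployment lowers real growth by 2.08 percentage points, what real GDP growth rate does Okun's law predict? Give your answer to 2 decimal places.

1.48%

Growth-rate Okun's law: g_Y = g_Y* - β × Δu.
g_Y = 2.75 - 2.08 × (0.61) = 2.75 - 1.2688 = 1.4812%, i.e. 1.48% to 2 d.p.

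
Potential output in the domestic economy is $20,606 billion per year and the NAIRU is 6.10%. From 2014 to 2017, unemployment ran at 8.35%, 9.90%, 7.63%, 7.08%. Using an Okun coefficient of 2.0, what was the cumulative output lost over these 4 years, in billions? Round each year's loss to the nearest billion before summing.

$3,528 billion

Year 2014: gap = -2.0 × (8.35 - 6.1) = -4.5%, loss ≈ 20606 × 4.5/100 ≈ 927.
Year 2015: gap = -2.0 × (9.9 - 6.1) = -7.6%, loss ≈ 20606 × 7.6/100 ≈ 1566.
Year 2016: gap = -2.0 × (7.63 - 6.1) = -3.06%, loss ≈ 20606 × 3.06/100 ≈ 631.
Year 2017: gap = -2.0 × (7.08 - 6.1) = -1.96%, loss ≈ 20606 × 1.96/100 ≈ 404.
Total lost output = 927 + 1566 + 631 + 404 = 3528 billion.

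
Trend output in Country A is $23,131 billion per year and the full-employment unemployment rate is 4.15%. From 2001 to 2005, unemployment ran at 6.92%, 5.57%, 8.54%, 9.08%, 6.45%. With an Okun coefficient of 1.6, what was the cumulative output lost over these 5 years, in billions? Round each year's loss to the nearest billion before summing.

Year 2001: gap = -1.6 × (6.92 - 4.15) = -4.432%, loss ≈ 23131 × 4.432/100 ≈ 1025.
Year 2002: gap = -1.6 × (5.57 - 4.15) = -2.272%, loss ≈ 23131 × 2.272/100 ≈ 526.
Year 2003: gap = -1.6 × (8.54 - 4.15) = -7.024%, loss ≈ 23131 × 7.024/100 ≈ 1625.
Year 2004: gap = -1.6 × (9.08 - 4.15) = -7.888%, loss ≈ 23131 × 7.888/100 ≈ 1825.
Year 2005: gap = -1.6 × (6.45 - 4.15) = -3.68%, loss ≈ 23131 × 3.68/100 ≈ 851.
Total lost output = 1025 + 526 + 1625 + 1825 + 851 = 5852 billion.

$5,852 billion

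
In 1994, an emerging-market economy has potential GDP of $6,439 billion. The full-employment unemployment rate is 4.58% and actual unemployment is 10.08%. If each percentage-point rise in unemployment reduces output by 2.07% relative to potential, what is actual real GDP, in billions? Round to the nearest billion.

Unemployment gap = 10.08 - 4.58 = 5.5 points, so the output gap is -2.07 × 5.5 = -11.385%.
Actual GDP = 6439 × (1 - 11.385/100) = 6439 × 0.88615 ≈ 5706 billion.

$5,706 billion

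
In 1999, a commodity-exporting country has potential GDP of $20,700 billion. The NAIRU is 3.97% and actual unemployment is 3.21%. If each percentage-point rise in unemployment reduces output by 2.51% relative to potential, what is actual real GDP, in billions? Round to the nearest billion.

Unemployment gap = 3.21 - 3.97 = -0.76 points, so the output gap is -2.51 × (-0.76) = 1.9076%.
Actual GDP = 20700 × (1 + 1.9076/100) = 20700 × 1.019076 ≈ 21095 billion.

$21,095 billion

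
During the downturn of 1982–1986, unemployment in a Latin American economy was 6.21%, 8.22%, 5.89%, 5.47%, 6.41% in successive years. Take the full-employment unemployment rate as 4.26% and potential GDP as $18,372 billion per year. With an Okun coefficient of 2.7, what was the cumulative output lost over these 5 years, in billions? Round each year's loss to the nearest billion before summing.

Year 1982: gap = -2.7 × (6.21 - 4.26) = -5.265%, loss ≈ 18372 × 5.265/100 ≈ 967.
Year 1983: gap = -2.7 × (8.22 - 4.26) = -10.692%, loss ≈ 18372 × 10.692/100 ≈ 1964.
Year 1984: gap = -2.7 × (5.89 - 4.26) = -4.401%, loss ≈ 18372 × 4.401/100 ≈ 809.
Year 1985: gap = -2.7 × (5.47 - 4.26) = -3.267%, loss ≈ 18372 × 3.267/100 ≈ 600.
Year 1986: gap = -2.7 × (6.41 - 4.26) = -5.805%, loss ≈ 18372 × 5.805/100 ≈ 1066.
Total lost output = 967 + 1964 + 809 + 600 + 1066 = 5406 billion.

$5,406 billion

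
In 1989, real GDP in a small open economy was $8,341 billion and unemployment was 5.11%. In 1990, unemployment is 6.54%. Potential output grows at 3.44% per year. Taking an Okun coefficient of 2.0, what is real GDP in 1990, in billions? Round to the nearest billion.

$8,389 billion

Δu = 6.54 - 5.11 = 1.43 points.
Okun's law (growth form): g_Y = g_Y* - β × Δu = 3.44 - 2.0 × (1.43) = 3.44 - 2.86 = 0.58%.
Real GDP in the next year = 8341 × (1 + 0.58/100) = 8341 × 1.0058 ≈ 8389 billion.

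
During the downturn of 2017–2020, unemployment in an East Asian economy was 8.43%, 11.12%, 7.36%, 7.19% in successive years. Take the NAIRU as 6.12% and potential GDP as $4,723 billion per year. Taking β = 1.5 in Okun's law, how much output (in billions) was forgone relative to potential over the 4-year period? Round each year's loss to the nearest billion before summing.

Year 2017: gap = -1.5 × (8.43 - 6.12) = -3.465%, loss ≈ 4723 × 3.465/100 ≈ 164.
Year 2018: gap = -1.5 × (11.12 - 6.12) = -7.5%, loss ≈ 4723 × 7.5/100 ≈ 354.
Year 2019: gap = -1.5 × (7.36 - 6.12) = -1.86%, loss ≈ 4723 × 1.86/100 ≈ 88.
Year 2020: gap = -1.5 × (7.19 - 6.12) = -1.605%, loss ≈ 4723 × 1.605/100 ≈ 76.
Total lost output = 164 + 354 + 88 + 76 = 682 billion.

$682 billion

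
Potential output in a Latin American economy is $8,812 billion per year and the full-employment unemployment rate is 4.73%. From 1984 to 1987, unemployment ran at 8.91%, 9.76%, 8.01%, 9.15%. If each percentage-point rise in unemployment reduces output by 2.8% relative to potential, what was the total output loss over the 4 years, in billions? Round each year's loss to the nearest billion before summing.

Year 1984: gap = -2.8 × (8.91 - 4.73) = -11.704%, loss ≈ 8812 × 11.704/100 ≈ 1031.
Year 1985: gap = -2.8 × (9.76 - 4.73) = -14.084%, loss ≈ 8812 × 14.084/100 ≈ 1241.
Year 1986: gap = -2.8 × (8.01 - 4.73) = -9.184%, loss ≈ 8812 × 9.184/100 ≈ 809.
Year 1987: gap = -2.8 × (9.15 - 4.73) = -12.376%, loss ≈ 8812 × 12.376/100 ≈ 1091.
Total lost output = 1031 + 1241 + 809 + 1091 = 4172 billion.

$4,172 billion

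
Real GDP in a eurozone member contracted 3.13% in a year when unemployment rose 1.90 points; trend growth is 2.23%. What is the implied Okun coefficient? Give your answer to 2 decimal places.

Growth form: g_Y = g_Y* - β × Δu, so β = (g_Y* - g_Y)/Δu.
β = (2.23 + 3.13)/1.90 = 5.36/1.90 = 2.82.

β ≈ 2.82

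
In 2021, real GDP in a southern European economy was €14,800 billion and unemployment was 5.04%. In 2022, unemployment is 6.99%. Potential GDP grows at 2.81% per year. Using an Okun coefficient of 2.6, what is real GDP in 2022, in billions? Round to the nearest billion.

€14,466 billion

Δu = 6.99 - 5.04 = 1.95 points.
Okun's law (growth form): g_Y = g_Y* - β × Δu = 2.81 - 2.6 × (1.95) = 2.81 - 5.07 = -2.26%.
Real GDP in the next year = 14800 × (1 - 2.26/100) = 14800 × 0.9774 ≈ 14466 billion.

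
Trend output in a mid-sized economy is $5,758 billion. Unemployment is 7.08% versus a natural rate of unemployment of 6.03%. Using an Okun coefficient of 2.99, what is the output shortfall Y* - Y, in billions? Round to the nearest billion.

$181 billion

Output gap = -2.99 × (7.08 - 6.03) = -2.99 × 1.05 = -3.1395%.
Actual GDP ≈ 5758 × 0.968605 ≈ 5577 billion, so the shortfall is 5758 - 5577 = 181 billion.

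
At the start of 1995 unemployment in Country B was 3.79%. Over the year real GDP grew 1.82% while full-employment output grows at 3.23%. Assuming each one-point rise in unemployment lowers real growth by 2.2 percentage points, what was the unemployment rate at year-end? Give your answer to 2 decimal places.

4.43%

Growth-rate Okun's law: g_Y = g_Y* - β × Δu, so Δu = (g_Y* - g_Y)/β.
Δu = (3.23 - 1.82)/2.2 = 1.41/2.2 = 0.64 percentage points.
Year-end unemployment = 3.79 + 0.64 = 4.43%.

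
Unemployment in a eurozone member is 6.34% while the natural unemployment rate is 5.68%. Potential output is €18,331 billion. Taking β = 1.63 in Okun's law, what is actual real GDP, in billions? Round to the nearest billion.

€18,134 billion

Unemployment gap = 6.34 - 5.68 = 0.66 points, so the output gap is -1.63 × 0.66 = -1.0758%.
Actual GDP = 18331 × (1 - 1.0758/100) = 18331 × 0.989242 ≈ 18134 billion.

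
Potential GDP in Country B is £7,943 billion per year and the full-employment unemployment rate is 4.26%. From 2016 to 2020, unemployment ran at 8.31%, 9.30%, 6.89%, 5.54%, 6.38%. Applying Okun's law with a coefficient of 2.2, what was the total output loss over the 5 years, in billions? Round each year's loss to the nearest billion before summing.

Year 2016: gap = -2.2 × (8.31 - 4.26) = -8.91%, loss ≈ 7943 × 8.91/100 ≈ 708.
Year 2017: gap = -2.2 × (9.3 - 4.26) = -11.088%, loss ≈ 7943 × 11.088/100 ≈ 881.
Year 2018: gap = -2.2 × (6.89 - 4.26) = -5.786%, loss ≈ 7943 × 5.786/100 ≈ 460.
Year 2019: gap = -2.2 × (5.54 - 4.26) = -2.816%, loss ≈ 7943 × 2.816/100 ≈ 224.
Year 2020: gap = -2.2 × (6.38 - 4.26) = -4.664%, loss ≈ 7943 × 4.664/100 ≈ 370.
Total lost output = 708 + 881 + 460 + 224 + 370 = 2643 billion.

£2,643 billion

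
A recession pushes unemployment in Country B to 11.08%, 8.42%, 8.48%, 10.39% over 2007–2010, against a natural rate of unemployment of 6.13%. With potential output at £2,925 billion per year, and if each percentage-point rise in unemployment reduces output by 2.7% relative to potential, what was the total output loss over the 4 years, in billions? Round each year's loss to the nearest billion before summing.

£1,094 billion

Year 2007: gap = -2.7 × (11.08 - 6.13) = -13.365%, loss ≈ 2925 × 13.365/100 ≈ 391.
Year 2008: gap = -2.7 × (8.42 - 6.13) = -6.183%, loss ≈ 2925 × 6.183/100 ≈ 181.
Year 2009: gap = -2.7 × (8.48 - 6.13) = -6.345%, loss ≈ 2925 × 6.345/100 ≈ 186.
Year 2010: gap = -2.7 × (10.39 - 6.13) = -11.502%, loss ≈ 2925 × 11.502/100 ≈ 336.
Total lost output = 391 + 181 + 186 + 336 = 1094 billion.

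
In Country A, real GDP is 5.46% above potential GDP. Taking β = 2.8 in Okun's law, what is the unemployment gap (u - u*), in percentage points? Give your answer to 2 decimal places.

-1.95 percentage points

Okun's law: output gap = -β × (u - u*), so u - u* = -(output gap)/β.
u - u* = -(5.46)/2.8 = -1.95 percentage points.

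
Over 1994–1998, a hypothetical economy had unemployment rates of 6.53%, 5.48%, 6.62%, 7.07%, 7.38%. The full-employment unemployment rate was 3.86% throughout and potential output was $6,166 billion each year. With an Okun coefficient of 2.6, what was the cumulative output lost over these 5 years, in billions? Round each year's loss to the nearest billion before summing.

Year 1994: gap = -2.6 × (6.53 - 3.86) = -6.942%, loss ≈ 6166 × 6.942/100 ≈ 428.
Year 1995: gap = -2.6 × (5.48 - 3.86) = -4.212%, loss ≈ 6166 × 4.212/100 ≈ 260.
Year 1996: gap = -2.6 × (6.62 - 3.86) = -7.176%, loss ≈ 6166 × 7.176/100 ≈ 442.
Year 1997: gap = -2.6 × (7.07 - 3.86) = -8.346%, loss ≈ 6166 × 8.346/100 ≈ 515.
Year 1998: gap = -2.6 × (7.38 - 3.86) = -9.152%, loss ≈ 6166 × 9.152/100 ≈ 564.
Total lost output = 428 + 260 + 442 + 515 + 564 = 2209 billion.

$2,209 billion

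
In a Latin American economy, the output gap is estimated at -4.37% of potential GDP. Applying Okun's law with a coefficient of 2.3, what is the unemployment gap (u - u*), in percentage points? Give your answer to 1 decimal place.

1.9 percentage points

Okun's law: output gap = -β × (u - u*), so u - u* = -(output gap)/β.
u - u* = -(-4.37)/2.3 = 1.9 percentage points.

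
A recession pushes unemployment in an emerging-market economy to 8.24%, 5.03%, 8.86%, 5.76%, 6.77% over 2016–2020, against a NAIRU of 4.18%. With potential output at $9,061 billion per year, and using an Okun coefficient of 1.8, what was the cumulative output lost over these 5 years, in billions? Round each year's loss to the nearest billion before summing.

Year 2016: gap = -1.8 × (8.24 - 4.18) = -7.308%, loss ≈ 9061 × 7.308/100 ≈ 662.
Year 2017: gap = -1.8 × (5.03 - 4.18) = -1.53%, loss ≈ 9061 × 1.53/100 ≈ 139.
Year 2018: gap = -1.8 × (8.86 - 4.18) = -8.424%, loss ≈ 9061 × 8.424/100 ≈ 763.
Year 2019: gap = -1.8 × (5.76 - 4.18) = -2.844%, loss ≈ 9061 × 2.844/100 ≈ 258.
Year 2020: gap = -1.8 × (6.77 - 4.18) = -4.662%, loss ≈ 9061 × 4.662/100 ≈ 422.
Total lost output = 662 + 139 + 763 + 258 + 422 = 2244 billion.

$2,244 billion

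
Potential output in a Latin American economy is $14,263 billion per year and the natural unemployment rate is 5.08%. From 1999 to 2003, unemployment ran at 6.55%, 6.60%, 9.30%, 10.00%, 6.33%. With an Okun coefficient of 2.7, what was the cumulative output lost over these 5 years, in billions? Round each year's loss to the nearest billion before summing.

$5,152 billion

Year 1999: gap = -2.7 × (6.55 - 5.08) = -3.969%, loss ≈ 14263 × 3.969/100 ≈ 566.
Year 2000: gap = -2.7 × (6.6 - 5.08) = -4.104%, loss ≈ 14263 × 4.104/100 ≈ 585.
Year 2001: gap = -2.7 × (9.3 - 5.08) = -11.394%, loss ≈ 14263 × 11.394/100 ≈ 1625.
Year 2002: gap = -2.7 × (10 - 5.08) = -13.284%, loss ≈ 14263 × 13.284/100 ≈ 1895.
Year 2003: gap = -2.7 × (6.33 - 5.08) = -3.375%, loss ≈ 14263 × 3.375/100 ≈ 481.
Total lost output = 566 + 585 + 1625 + 1895 + 481 = 5152 billion.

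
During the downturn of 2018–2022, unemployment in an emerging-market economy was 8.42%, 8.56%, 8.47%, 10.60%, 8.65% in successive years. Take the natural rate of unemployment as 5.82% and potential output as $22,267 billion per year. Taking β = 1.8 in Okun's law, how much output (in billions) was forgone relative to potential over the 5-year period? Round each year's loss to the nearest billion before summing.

$6,252 billion

Year 2018: gap = -1.8 × (8.42 - 5.82) = -4.68%, loss ≈ 22267 × 4.68/100 ≈ 1042.
Year 2019: gap = -1.8 × (8.56 - 5.82) = -4.932%, loss ≈ 22267 × 4.932/100 ≈ 1098.
Year 2020: gap = -1.8 × (8.47 - 5.82) = -4.77%, loss ≈ 22267 × 4.77/100 ≈ 1062.
Year 2021: gap = -1.8 × (10.6 - 5.82) = -8.604%, loss ≈ 22267 × 8.604/100 ≈ 1916.
Year 2022: gap = -1.8 × (8.65 - 5.82) = -5.094%, loss ≈ 22267 × 5.094/100 ≈ 1134.
Total lost output = 1042 + 1098 + 1062 + 1916 + 1134 = 6252 billion.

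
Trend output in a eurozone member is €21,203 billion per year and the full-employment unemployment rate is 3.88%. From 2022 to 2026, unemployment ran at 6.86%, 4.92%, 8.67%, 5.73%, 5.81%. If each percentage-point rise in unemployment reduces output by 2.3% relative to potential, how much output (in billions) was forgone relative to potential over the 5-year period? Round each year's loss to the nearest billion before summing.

€6,139 billion

Year 2022: gap = -2.3 × (6.86 - 3.88) = -6.854%, loss ≈ 21203 × 6.854/100 ≈ 1453.
Year 2023: gap = -2.3 × (4.92 - 3.88) = -2.392%, loss ≈ 21203 × 2.392/100 ≈ 507.
Year 2024: gap = -2.3 × (8.67 - 3.88) = -11.017%, loss ≈ 21203 × 11.017/100 ≈ 2336.
Year 2025: gap = -2.3 × (5.73 - 3.88) = -4.255%, loss ≈ 21203 × 4.255/100 ≈ 902.
Year 2026: gap = -2.3 × (5.81 - 3.88) = -4.439%, loss ≈ 21203 × 4.439/100 ≈ 941.
Total lost output = 1453 + 507 + 2336 + 902 + 941 = 6139 billion.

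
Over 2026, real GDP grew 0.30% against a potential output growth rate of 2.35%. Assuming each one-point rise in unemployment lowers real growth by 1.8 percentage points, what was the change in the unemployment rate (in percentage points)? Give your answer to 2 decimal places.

Growth-rate Okun's law: g_Y = g_Y* - β × Δu, so Δu = (g_Y* - g_Y)/β.
Δu = (2.35 - 0.3)/1.8 = 2.05/1.8 = 1.14 percentage points.

1.14 percentage points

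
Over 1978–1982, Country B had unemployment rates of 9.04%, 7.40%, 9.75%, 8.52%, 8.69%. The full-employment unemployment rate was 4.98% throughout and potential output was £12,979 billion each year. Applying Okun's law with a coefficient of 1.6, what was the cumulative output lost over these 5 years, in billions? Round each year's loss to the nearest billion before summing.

Year 1978: gap = -1.6 × (9.04 - 4.98) = -6.496%, loss ≈ 12979 × 6.496/100 ≈ 843.
Year 1979: gap = -1.6 × (7.4 - 4.98) = -3.872%, loss ≈ 12979 × 3.872/100 ≈ 503.
Year 1980: gap = -1.6 × (9.75 - 4.98) = -7.632%, loss ≈ 12979 × 7.632/100 ≈ 991.
Year 1981: gap = -1.6 × (8.52 - 4.98) = -5.664%, loss ≈ 12979 × 5.664/100 ≈ 735.
Year 1982: gap = -1.6 × (8.69 - 4.98) = -5.936%, loss ≈ 12979 × 5.936/100 ≈ 770.
Total lost output = 843 + 503 + 991 + 735 + 770 = 3842 billion.

£3,842 billion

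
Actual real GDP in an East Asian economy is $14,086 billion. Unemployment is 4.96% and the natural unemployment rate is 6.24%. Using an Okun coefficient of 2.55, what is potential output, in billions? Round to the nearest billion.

$13,641 billion

Unemployment gap = 4.96 - 6.24 = -1.28 points, so output gap = -2.55 × (-1.28) = 3.264%.
Since Y = Y* × (1 + gap/100), Y* = 14086/1.03264 ≈ 13641 billion.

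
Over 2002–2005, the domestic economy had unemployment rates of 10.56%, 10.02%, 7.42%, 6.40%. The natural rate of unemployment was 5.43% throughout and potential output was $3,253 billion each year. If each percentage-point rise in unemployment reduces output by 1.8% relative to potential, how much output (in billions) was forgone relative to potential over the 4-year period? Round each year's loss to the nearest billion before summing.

Year 2002: gap = -1.8 × (10.56 - 5.43) = -9.234%, loss ≈ 3253 × 9.234/100 ≈ 300.
Year 2003: gap = -1.8 × (10.02 - 5.43) = -8.262%, loss ≈ 3253 × 8.262/100 ≈ 269.
Year 2004: gap = -1.8 × (7.42 - 5.43) = -3.582%, loss ≈ 3253 × 3.582/100 ≈ 117.
Year 2005: gap = -1.8 × (6.4 - 5.43) = -1.746%, loss ≈ 3253 × 1.746/100 ≈ 57.
Total lost output = 300 + 269 + 117 + 57 = 743 billion.

$743 billion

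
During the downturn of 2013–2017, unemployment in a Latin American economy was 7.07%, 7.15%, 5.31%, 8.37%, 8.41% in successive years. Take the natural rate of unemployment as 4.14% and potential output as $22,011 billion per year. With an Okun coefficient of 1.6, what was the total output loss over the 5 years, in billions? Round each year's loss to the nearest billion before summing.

Year 2013: gap = -1.6 × (7.07 - 4.14) = -4.688%, loss ≈ 22011 × 4.688/100 ≈ 1032.
Year 2014: gap = -1.6 × (7.15 - 4.14) = -4.816%, loss ≈ 22011 × 4.816/100 ≈ 1060.
Year 2015: gap = -1.6 × (5.31 - 4.14) = -1.872%, loss ≈ 22011 × 1.872/100 ≈ 412.
Year 2016: gap = -1.6 × (8.37 - 4.14) = -6.768%, loss ≈ 22011 × 6.768/100 ≈ 1490.
Year 2017: gap = -1.6 × (8.41 - 4.14) = -6.832%, loss ≈ 22011 × 6.832/100 ≈ 1504.
Total lost output = 1032 + 1060 + 412 + 1490 + 1504 = 5498 billion.

$5,498 billion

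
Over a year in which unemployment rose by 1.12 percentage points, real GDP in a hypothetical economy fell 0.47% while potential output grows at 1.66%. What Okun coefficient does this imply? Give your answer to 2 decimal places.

Growth form: g_Y = g_Y* - β × Δu, so β = (g_Y* - g_Y)/Δu.
β = (1.66 + 0.47)/1.12 = 2.13/1.12 = 1.90.

β ≈ 1.90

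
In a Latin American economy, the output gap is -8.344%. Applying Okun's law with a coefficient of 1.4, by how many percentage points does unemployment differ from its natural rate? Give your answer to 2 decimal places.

Okun's law: output gap = -β × (u - u*), so u - u* = -(output gap)/β.
u - u* = -(-8.344)/1.4 = 5.96 percentage points.

5.96 percentage points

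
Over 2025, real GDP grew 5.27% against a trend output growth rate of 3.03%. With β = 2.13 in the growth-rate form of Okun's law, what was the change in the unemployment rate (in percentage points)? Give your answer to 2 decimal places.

Growth-rate Okun's law: g_Y = g_Y* - β × Δu, so Δu = (g_Y* - g_Y)/β.
Δu = (3.03 - 5.27)/2.13 = -2.24/2.13 = -1.05 percentage points.

-1.05 percentage points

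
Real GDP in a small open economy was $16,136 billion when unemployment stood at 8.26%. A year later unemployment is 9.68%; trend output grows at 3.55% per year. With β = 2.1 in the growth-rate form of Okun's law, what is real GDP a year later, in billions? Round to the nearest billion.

$16,228 billion

Δu = 9.68 - 8.26 = 1.42 points.
Okun's law (growth form): g_Y = g_Y* - β × Δu = 3.55 - 2.1 × (1.42) = 3.55 - 2.982 = 0.568%.
Real GDP in the next year = 16136 × (1 + 0.568/100) = 16136 × 1.00568 ≈ 16228 billion.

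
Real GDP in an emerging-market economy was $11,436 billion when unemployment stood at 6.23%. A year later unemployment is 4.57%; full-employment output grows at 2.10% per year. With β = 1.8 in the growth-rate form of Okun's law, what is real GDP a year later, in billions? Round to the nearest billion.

$12,018 billion

Δu = 4.57 - 6.23 = -1.66 points.
Okun's law (growth form): g_Y = g_Y* - β × Δu = 2.10 - 1.8 × (-1.66) = 2.1 + 2.988 = 5.088%.
Real GDP in the next year = 11436 × (1 + 5.088/100) = 11436 × 1.05088 ≈ 12018 billion.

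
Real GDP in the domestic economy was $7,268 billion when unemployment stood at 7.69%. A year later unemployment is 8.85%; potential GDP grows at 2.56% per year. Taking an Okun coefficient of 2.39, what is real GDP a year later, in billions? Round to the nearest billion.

Δu = 8.85 - 7.69 = 1.16 points.
Okun's law (growth form): g_Y = g_Y* - β × Δu = 2.56 - 2.39 × (1.16) = 2.56 - 2.7724 = -0.2124%.
Real GDP in the next year = 7268 × (1 - 0.2124/100) = 7268 × 0.997876 ≈ 7253 billion.

$7,253 billion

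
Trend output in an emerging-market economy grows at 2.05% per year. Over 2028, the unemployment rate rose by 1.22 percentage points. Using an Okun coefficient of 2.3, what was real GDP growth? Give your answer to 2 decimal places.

-0.76%

Growth-rate Okun's law: g_Y = g_Y* - β × Δu.
g_Y = 2.05 - 2.3 × (1.22) = 2.05 - 2.806 = -0.756%, i.e. -0.76% to 2 d.p.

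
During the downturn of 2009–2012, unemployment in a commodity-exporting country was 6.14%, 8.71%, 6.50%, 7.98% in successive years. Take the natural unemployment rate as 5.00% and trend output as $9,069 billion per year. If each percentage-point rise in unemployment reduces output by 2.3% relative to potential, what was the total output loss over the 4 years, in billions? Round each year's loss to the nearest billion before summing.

Year 2009: gap = -2.3 × (6.14 - 5) = -2.622%, loss ≈ 9069 × 2.622/100 ≈ 238.
Year 2010: gap = -2.3 × (8.71 - 5) = -8.533%, loss ≈ 9069 × 8.533/100 ≈ 774.
Year 2011: gap = -2.3 × (6.5 - 5) = -3.45%, loss ≈ 9069 × 3.45/100 ≈ 313.
Year 2012: gap = -2.3 × (7.98 - 5) = -6.854%, loss ≈ 9069 × 6.854/100 ≈ 622.
Total lost output = 238 + 774 + 313 + 622 = 1947 billion.

$1,947 billion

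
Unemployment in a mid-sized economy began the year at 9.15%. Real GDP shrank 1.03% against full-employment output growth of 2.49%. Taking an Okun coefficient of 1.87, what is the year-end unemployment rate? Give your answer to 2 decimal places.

Growth-rate Okun's law: g_Y = g_Y* - β × Δu, so Δu = (g_Y* - g_Y)/β.
Δu = (2.49 + 1.03)/1.87 = 3.52/1.87 = 1.88 percentage points.
Year-end unemployment = 9.15 + 1.88 = 11.03%.

11.03%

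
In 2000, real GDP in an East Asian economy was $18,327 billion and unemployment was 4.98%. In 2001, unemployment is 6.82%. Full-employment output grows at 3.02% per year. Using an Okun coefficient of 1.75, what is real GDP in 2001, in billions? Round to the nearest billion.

$18,290 billion

Δu = 6.82 - 4.98 = 1.84 points.
Okun's law (growth form): g_Y = g_Y* - β × Δu = 3.02 - 1.75 × (1.84) = 3.02 - 3.22 = -0.2%.
Real GDP in the next year = 18327 × (1 - 0.2/100) = 18327 × 0.998 ≈ 18290 billion.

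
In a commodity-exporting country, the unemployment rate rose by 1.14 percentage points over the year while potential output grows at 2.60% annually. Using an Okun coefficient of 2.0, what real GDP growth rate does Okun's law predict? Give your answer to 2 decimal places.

0.32%

Growth-rate Okun's law: g_Y = g_Y* - β × Δu.
g_Y = 2.60 - 2.0 × (1.14) = 2.6 - 2.28 = 0.32%, i.e. 0.32% to 2 d.p.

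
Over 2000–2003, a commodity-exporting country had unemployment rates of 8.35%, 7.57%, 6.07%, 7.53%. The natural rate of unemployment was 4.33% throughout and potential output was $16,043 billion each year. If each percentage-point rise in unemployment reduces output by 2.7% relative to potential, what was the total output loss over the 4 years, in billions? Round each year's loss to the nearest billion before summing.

$5,284 billion

Year 2000: gap = -2.7 × (8.35 - 4.33) = -10.854%, loss ≈ 16043 × 10.854/100 ≈ 1741.
Year 2001: gap = -2.7 × (7.57 - 4.33) = -8.748%, loss ≈ 16043 × 8.748/100 ≈ 1403.
Year 2002: gap = -2.7 × (6.07 - 4.33) = -4.698%, loss ≈ 16043 × 4.698/100 ≈ 754.
Year 2003: gap = -2.7 × (7.53 - 4.33) = -8.64%, loss ≈ 16043 × 8.64/100 ≈ 1386.
Total lost output = 1741 + 1403 + 754 + 1386 = 5284 billion.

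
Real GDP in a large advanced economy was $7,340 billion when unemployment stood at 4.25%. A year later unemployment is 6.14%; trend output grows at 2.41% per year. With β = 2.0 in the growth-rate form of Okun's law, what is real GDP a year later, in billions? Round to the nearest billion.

Δu = 6.14 - 4.25 = 1.89 points.
Okun's law (growth form): g_Y = g_Y* - β × Δu = 2.41 - 2.0 × (1.89) = 2.41 - 3.78 = -1.37%.
Real GDP in the next year = 7340 × (1 - 1.37/100) = 7340 × 0.9863 ≈ 7239 billion.

$7,239 billion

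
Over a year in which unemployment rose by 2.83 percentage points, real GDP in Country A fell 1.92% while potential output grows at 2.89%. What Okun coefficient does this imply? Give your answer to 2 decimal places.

β ≈ 1.70

Growth form: g_Y = g_Y* - β × Δu, so β = (g_Y* - g_Y)/Δu.
β = (2.89 + 1.92)/2.83 = 4.81/2.83 = 1.70.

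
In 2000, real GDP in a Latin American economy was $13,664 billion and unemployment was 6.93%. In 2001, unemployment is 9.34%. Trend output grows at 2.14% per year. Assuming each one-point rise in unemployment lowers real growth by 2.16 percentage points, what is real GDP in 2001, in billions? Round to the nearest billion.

Δu = 9.34 - 6.93 = 2.41 points.
Okun's law (growth form): g_Y = g_Y* - β × Δu = 2.14 - 2.16 × (2.41) = 2.14 - 5.2056 = -3.0656%.
Real GDP in the next year = 13664 × (1 - 3.0656/100) = 13664 × 0.969344 ≈ 13245 billion.

$13,245 billion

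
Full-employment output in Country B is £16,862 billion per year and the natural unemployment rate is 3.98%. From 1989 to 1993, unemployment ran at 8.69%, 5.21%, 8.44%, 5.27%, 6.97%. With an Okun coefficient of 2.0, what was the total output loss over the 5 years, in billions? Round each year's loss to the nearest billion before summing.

£4,950 billion

Year 1989: gap = -2.0 × (8.69 - 3.98) = -9.42%, loss ≈ 16862 × 9.42/100 ≈ 1588.
Year 1990: gap = -2.0 × (5.21 - 3.98) = -2.46%, loss ≈ 16862 × 2.46/100 ≈ 415.
Year 1991: gap = -2.0 × (8.44 - 3.98) = -8.92%, loss ≈ 16862 × 8.92/100 ≈ 1504.
Year 1992: gap = -2.0 × (5.27 - 3.98) = -2.58%, loss ≈ 16862 × 2.58/100 ≈ 435.
Year 1993: gap = -2.0 × (6.97 - 3.98) = -5.98%, loss ≈ 16862 × 5.98/100 ≈ 1008.
Total lost output = 1588 + 415 + 1504 + 435 + 1008 = 4950 billion.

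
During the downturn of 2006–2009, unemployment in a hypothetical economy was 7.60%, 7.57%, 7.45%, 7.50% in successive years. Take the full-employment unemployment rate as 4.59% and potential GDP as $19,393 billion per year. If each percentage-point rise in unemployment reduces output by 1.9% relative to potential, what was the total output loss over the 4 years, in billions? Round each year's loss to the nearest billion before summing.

$4,333 billion

Year 2006: gap = -1.9 × (7.6 - 4.59) = -5.719%, loss ≈ 19393 × 5.719/100 ≈ 1109.
Year 2007: gap = -1.9 × (7.57 - 4.59) = -5.662%, loss ≈ 19393 × 5.662/100 ≈ 1098.
Year 2008: gap = -1.9 × (7.45 - 4.59) = -5.434%, loss ≈ 19393 × 5.434/100 ≈ 1054.
Year 2009: gap = -1.9 × (7.5 - 4.59) = -5.529%, loss ≈ 19393 × 5.529/100 ≈ 1072.
Total lost output = 1109 + 1098 + 1054 + 1072 = 4333 billion.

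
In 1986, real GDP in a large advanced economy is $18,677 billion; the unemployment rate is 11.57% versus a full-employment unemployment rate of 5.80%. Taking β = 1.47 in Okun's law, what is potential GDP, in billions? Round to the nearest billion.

$20,408 billion

Unemployment gap = 11.57 - 5.8 = 5.77 points, so output gap = -1.47 × 5.77 = -8.4819%.
Since Y = Y* × (1 + gap/100), Y* = 18677/0.915181 ≈ 20408 billion.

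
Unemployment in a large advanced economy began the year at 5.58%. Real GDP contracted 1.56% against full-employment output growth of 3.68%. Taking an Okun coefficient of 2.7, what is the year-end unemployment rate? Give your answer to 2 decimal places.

7.52%

Growth-rate Okun's law: g_Y = g_Y* - β × Δu, so Δu = (g_Y* - g_Y)/β.
Δu = (3.68 + 1.56)/2.7 = 5.24/2.7 = 1.94 percentage points.
Year-end unemployment = 5.58 + 1.94 = 7.52%.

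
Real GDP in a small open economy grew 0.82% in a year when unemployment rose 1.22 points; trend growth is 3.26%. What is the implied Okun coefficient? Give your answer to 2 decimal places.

β ≈ 2.00

Growth form: g_Y = g_Y* - β × Δu, so β = (g_Y* - g_Y)/Δu.
β = (3.26 - 0.82)/1.22 = 2.44/1.22 = 2.00.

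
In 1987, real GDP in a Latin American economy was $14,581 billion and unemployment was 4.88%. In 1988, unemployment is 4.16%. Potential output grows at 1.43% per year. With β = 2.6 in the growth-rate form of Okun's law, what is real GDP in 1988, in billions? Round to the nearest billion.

$15,062 billion

Δu = 4.16 - 4.88 = -0.72 points.
Okun's law (growth form): g_Y = g_Y* - β × Δu = 1.43 - 2.6 × (-0.72) = 1.43 + 1.872 = 3.302%.
Real GDP in the next year = 14581 × (1 + 3.302/100) = 14581 × 1.03302 ≈ 15062 billion.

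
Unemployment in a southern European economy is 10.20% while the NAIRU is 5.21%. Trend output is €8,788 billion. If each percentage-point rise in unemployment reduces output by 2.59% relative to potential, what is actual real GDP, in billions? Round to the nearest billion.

Unemployment gap = 10.2 - 5.21 = 4.99 points, so the output gap is -2.59 × 4.99 = -12.9241%.
Actual GDP = 8788 × (1 - 12.9241/100) = 8788 × 0.870759 ≈ 7652 billion.

€7,652 billion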